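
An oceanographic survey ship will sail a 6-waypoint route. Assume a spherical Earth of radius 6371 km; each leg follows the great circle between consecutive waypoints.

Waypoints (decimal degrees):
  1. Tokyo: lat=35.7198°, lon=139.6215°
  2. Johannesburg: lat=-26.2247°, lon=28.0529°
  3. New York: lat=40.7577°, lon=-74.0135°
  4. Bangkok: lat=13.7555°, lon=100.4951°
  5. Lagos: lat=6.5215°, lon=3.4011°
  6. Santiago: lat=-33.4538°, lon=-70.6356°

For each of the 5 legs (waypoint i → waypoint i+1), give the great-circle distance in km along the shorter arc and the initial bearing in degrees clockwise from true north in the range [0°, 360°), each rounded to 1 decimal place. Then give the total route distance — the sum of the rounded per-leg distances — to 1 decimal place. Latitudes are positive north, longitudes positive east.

Leg 1: dist=13534.3 km, bearing=258.7°
Leg 2: dist=12843.2 km, bearing=304.8°
Leg 3: dist=13927.1 km, bearing=6.5°
Leg 4: dist=10595.6 km, bearing=278.1°
Leg 5: dist=8949.1 km, bearing=234.4°
Total: 59849.3 km

Leg 1: φ1=0.6234281, φ2=-0.4577074, Δφ=-1.0811355, Δλ=-1.9472394 rad; a=sin²(Δφ/2)+cosφ1·cosφ2·sin²(Δλ/2)=0.7628626775; c=2·atan2(√a, √(1-a))=2.124363918; dist=6371·c=13534.323 ≈ 13534.3 km; running total=13534.3 km
Leg 1 bearing: y=sinΔλ·cosφ2=-0.83425354, x=cosφ1·sinφ2-sinφ1·cosφ2·cosΔλ=-0.16623440; θ=atan2(y, x)=-101.2692° <0 so +360° → 258.7308° ≈ 258.7°
Leg 2: φ1=-0.4577074, φ2=0.7113561, Δφ=1.1690634, Δλ=-1.7813947 rad; a=sin²(Δφ/2)+cosφ1·cosφ2·sin²(Δλ/2)=0.7152713275; c=2·atan2(√a, √(1-a))=2.015890251; dist=6371·c=12843.237 ≈ 12843.2 km; running total=26377.5 km
Leg 2 bearing: y=sinΔλ·cosφ2=-0.74074155, x=cosφ1·sinφ2-sinφ1·cosφ2·cosΔλ=0.51568884; θ=atan2(y, x)=-55.1552° <0 so +360° → 304.8448° ≈ 304.8°
Leg 3: φ1=0.7113561, φ2=0.2400788, Δφ=-0.4712773, Δλ=3.0457496 rad; a=sin²(Δφ/2)+cosφ1·cosφ2·sin²(Δλ/2)=0.7885693503; c=2·atan2(√a, √(1-a))=2.186016942; dist=6371·c=13927.114 ≈ 13927.1 km; running total=40304.6 km
Leg 3 bearing: y=sinΔλ·cosφ2=0.09295170, x=cosφ1·sinφ2-sinφ1·cosφ2·cosΔλ=0.81133896; θ=atan2(y, x)=6.5356° ≈ 6.5°
Leg 4: φ1=0.2400788, φ2=0.1138216, Δφ=-0.1262571, Δλ=-1.6946100 rad; a=sin²(Δφ/2)+cosφ1·cosφ2·sin²(Δλ/2)=0.5460866744; c=2·atan2(√a, √(1-a))=1.663100693; dist=6371·c=10595.615 ≈ 10595.6 km; running total=50900.2 km
Leg 4 bearing: y=sinΔλ·cosφ2=-0.98592372, x=cosφ1·sinφ2-sinφ1·cosφ2·cosΔλ=0.13949372; θ=atan2(y, x)=-81.9469° <0 so +360° → 278.0531° ≈ 278.1°
Leg 5: φ1=0.1138216, φ2=-0.5838790, Δφ=-0.6977006, Δλ=-1.2921842 rad; a=sin²(Δφ/2)+cosφ1·cosφ2·sin²(Δλ/2)=0.4173181345; c=2·atan2(√a, √(1-a))=1.404669518; dist=6371·c=8949.1495 ≈ 8949.1 km; running total=59849.3 km
Leg 5 bearing: y=sinΔλ·cosφ2=-0.80215719, x=cosφ1·sinφ2-sinφ1·cosφ2·cosΔλ=-0.57375838; θ=atan2(y, x)=-125.5750° <0 so +360° → 234.4250° ≈ 234.4°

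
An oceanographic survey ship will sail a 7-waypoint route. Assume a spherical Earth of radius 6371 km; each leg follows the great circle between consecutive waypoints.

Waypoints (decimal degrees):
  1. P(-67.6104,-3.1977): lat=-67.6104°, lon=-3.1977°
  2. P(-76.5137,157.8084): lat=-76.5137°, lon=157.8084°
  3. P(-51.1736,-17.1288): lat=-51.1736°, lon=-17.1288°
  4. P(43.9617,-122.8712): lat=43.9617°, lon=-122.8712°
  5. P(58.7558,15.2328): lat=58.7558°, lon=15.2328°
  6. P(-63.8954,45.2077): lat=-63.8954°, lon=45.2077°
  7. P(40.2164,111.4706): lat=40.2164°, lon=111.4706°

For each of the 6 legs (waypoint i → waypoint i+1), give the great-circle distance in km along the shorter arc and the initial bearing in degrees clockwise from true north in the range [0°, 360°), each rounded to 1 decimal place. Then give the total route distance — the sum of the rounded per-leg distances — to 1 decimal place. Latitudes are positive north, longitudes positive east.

Leg 1: dist=3936.3 km, bearing=172.5°
Leg 2: dist=5812.3 km, bearing=184.0°
Leg 3: dist=14627.4 km, bearing=292.2°
Leg 4: dist=7962.0 km, bearing=21.4°
Leg 5: dist=13872.0 km, bearing=164.5°
Leg 6: dist=12942.6 km, bearing=51.3°
Total: 59152.6 km

Leg 1: φ1=-1.1800241, φ2=-1.3354160, Δφ=-0.1553919, Δλ=2.8100866 rad; a=sin²(Δφ/2)+cosφ1·cosφ2·sin²(Δλ/2)=0.0924376038; c=2·atan2(√a, √(1-a))=0.617851740; dist=6371·c=3936.333 ≈ 3936.3 km; running total=3936.3 km
Leg 1 bearing: y=sinΔλ·cosφ2=0.07590320, x=cosφ1·sinφ2-sinφ1·cosφ2·cosΔλ=-0.57429111; θ=atan2(y, x)=172.4709° ≈ 172.5°
Leg 2: φ1=-1.3354160, φ2=-0.8931478, Δφ=0.4422682, Δλ=-3.0532301 rad; a=sin²(Δφ/2)+cosφ1·cosφ2·sin²(Δλ/2)=0.1940389522; c=2·atan2(√a, √(1-a))=0.912307806; dist=6371·c=5812.313 ≈ 5812.3 km; running total=9748.6 km
Leg 2 bearing: y=sinΔλ·cosφ2=-0.05532796, x=cosφ1·sinφ2-sinφ1·cosφ2·cosΔλ=-0.78898046; θ=atan2(y, x)=-175.9886° <0 so +360° → 184.0114° ≈ 184.0°
Leg 3: φ1=-0.8931478, φ2=0.7672764, Δφ=1.6604242, Δλ=-1.8455530 rad; a=sin²(Δφ/2)+cosφ1·cosφ2·sin²(Δλ/2)=0.8316195685; c=2·atan2(√a, √(1-a))=2.295934872; dist=6371·c=14627.401 ≈ 14627.4 km; running total=24376.0 km
Leg 3 bearing: y=sinΔλ·cosφ2=-0.69280503, x=cosφ1·sinφ2-sinφ1·cosφ2·cosΔλ=0.28308132; θ=atan2(y, x)=-67.7750° <0 so +360° → 292.2250° ≈ 292.2°
Leg 4: φ1=0.7672764, φ2=1.0254822, Δφ=0.2582058, Δλ=2.4103695 rad; a=sin²(Δφ/2)+cosφ1·cosφ2·sin²(Δλ/2)=0.3422056303; c=2·atan2(√a, √(1-a))=1.249719290; dist=6371·c=7961.962 ≈ 7962.0 km; running total=32338.0 km
Leg 4 bearing: y=sinΔλ·cosφ2=0.34636892, x=cosφ1·sinφ2-sinφ1·cosφ2·cosΔλ=0.88342080; θ=atan2(y, x)=21.4090° ≈ 21.4°
Leg 5: φ1=1.0254822, φ2=-1.1151851, Δφ=-2.1406673, Δλ=0.5231607 rad; a=sin²(Δφ/2)+cosφ1·cosφ2·sin²(Δλ/2)=0.7850250873; c=2·atan2(√a, √(1-a))=2.177363249; dist=6371·c=13871.981 ≈ 13872.0 km; running total=46210.0 km
Leg 5 bearing: y=sinΔλ·cosφ2=0.21983868, x=cosφ1·sinφ2-sinφ1·cosφ2·cosΔλ=-0.79165255; θ=atan2(y, x)=164.4802° ≈ 164.5°
Leg 6: φ1=-1.1151851, φ2=0.7019086, Δφ=1.8170937, Δλ=1.1565058 rad; a=sin²(Δφ/2)+cosφ1·cosφ2·sin²(Δλ/2)=0.7222798231; c=2·atan2(√a, √(1-a))=2.031478924; dist=6371·c=12942.552 ≈ 12942.6 km; running total=59152.6 km
Leg 6 bearing: y=sinΔλ·cosφ2=0.69901136, x=cosφ1·sinφ2-sinφ1·cosφ2·cosΔλ=0.56013377; θ=atan2(y, x)=51.2940° ≈ 51.3°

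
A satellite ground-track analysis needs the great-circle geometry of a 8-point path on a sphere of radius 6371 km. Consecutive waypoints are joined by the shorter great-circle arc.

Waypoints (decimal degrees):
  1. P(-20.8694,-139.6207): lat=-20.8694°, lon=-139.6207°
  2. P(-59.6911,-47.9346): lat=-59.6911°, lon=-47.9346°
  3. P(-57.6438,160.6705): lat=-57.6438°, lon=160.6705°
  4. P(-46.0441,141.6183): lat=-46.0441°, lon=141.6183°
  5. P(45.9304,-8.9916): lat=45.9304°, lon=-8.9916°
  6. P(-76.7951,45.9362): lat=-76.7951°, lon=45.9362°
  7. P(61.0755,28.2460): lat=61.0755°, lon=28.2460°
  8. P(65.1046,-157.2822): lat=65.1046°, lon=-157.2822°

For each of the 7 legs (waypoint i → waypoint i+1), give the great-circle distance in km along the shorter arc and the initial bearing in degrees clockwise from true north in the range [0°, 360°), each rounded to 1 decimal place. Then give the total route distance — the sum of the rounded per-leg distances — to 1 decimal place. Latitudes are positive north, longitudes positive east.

Leg 1: φ1=-0.3642397, φ2=-1.0418062, Δφ=-0.6775665, Δλ=1.6002243 rad; a=sin²(Δφ/2)+cosφ1·cosφ2·sin²(Δλ/2)=0.3531638035; c=2·atan2(√a, √(1-a))=1.272729952; dist=6371·c=8108.563 ≈ 8108.6 km; running total=8108.6 km
Leg 1 bearing: y=sinΔλ·cosφ2=0.50444323, x=cosφ1·sinφ2-sinφ1·cosφ2·cosΔλ=-0.81196894; θ=atan2(y, x)=148.1490° ≈ 148.1°
Leg 2: φ1=-1.0418062, φ2=-1.0060741, Δφ=0.0357321, Δλ=3.6408458 rad; a=sin²(Δφ/2)+cosφ1·cosφ2·sin²(Δλ/2)=0.2539213611; c=2·atan2(√a, √(1-a))=1.056230118; dist=6371·c=6729.242 ≈ 6729.2 km; running total=14837.8 km
Leg 2 bearing: y=sinΔλ·cosφ2=-0.25622870, x=cosφ1·sinφ2-sinφ1·cosφ2·cosΔλ=-0.83194235; θ=atan2(y, x)=-162.8818° <0 so +360° → 197.1182° ≈ 197.1°
Leg 3: φ1=-1.0060741, φ2=-0.8036211, Δφ=0.2024530, Δλ=-0.3325236 rad; a=sin²(Δφ/2)+cosφ1·cosφ2·sin²(Δλ/2)=0.0203861661; c=2·atan2(√a, √(1-a))=0.286539521; dist=6371·c=1825.543 ≈ 1825.5 km; running total=16663.3 km
Leg 3 bearing: y=sinΔλ·cosφ2=-0.22657615, x=cosφ1·sinφ2-sinφ1·cosφ2·cosΔλ=0.16895423; θ=atan2(y, x)=-53.2887° <0 so +360° → 306.7113° ≈ 306.7°
Leg 4: φ1=-0.8036211, φ2=0.8016367, Δφ=1.6052579, Δλ=-2.6286386 rad; a=sin²(Δφ/2)+cosφ1·cosφ2·sin²(Δλ/2)=0.9689323259; c=2·atan2(√a, √(1-a))=2.787220830; dist=6371·c=17757.384 ≈ 17757.4 km; running total=34420.7 km
Leg 4 bearing: y=sinΔλ·cosφ2=-0.34133440, x=cosφ1·sinφ2-sinφ1·cosφ2·cosΔλ=0.06245574; θ=atan2(y, x)=-79.6310° <0 so +360° → 280.3690° ≈ 280.4°
Leg 5: φ1=0.8016367, φ2=-1.3403273, Δφ=-2.1419641, Δλ=0.9586710 rad; a=sin²(Δφ/2)+cosφ1·cosφ2·sin²(Δλ/2)=0.8041011927; c=2·atan2(√a, √(1-a))=2.224590328; dist=6371·c=14172.865 ≈ 14172.9 km; running total=48593.6 km
Leg 5 bearing: y=sinΔλ·cosφ2=0.18695703, x=cosφ1·sinφ2-sinφ1·cosφ2·cosΔλ=-0.77145118; θ=atan2(y, x)=166.3773° ≈ 166.4°
Leg 6: φ1=-1.3403273, φ2=1.0659686, Δφ=2.4062959, Δλ=-0.3087522 rad; a=sin²(Δφ/2)+cosφ1·cosφ2·sin²(Δλ/2)=0.8734280600; c=2·atan2(√a, √(1-a))=2.414118028; dist=6371·c=15380.346 ≈ 15380.3 km; running total=63973.9 km
Leg 6 bearing: y=sinΔλ·cosφ2=-0.14696881, x=cosφ1·sinφ2-sinφ1·cosφ2·cosΔλ=0.64854152; θ=atan2(y, x)=-12.7684° <0 so +360° → 347.2316° ≈ 347.2°
Leg 7: φ1=1.0659686, φ2=1.1362896, Δφ=0.0703211, Δλ=-3.2380779 rad; a=sin²(Δφ/2)+cosφ1·cosφ2·sin²(Δλ/2)=0.2043638357; c=2·atan2(√a, √(1-a))=0.938160749; dist=6371·c=5977.022 ≈ 5977.0 km; running total=69950.9 km
Leg 7 bearing: y=sinΔλ·cosφ2=0.04055375, x=cosφ1·sinφ2-sinφ1·cosφ2·cosΔλ=0.80545169; θ=atan2(y, x)=2.8824° ≈ 2.9°

Leg 1: dist=8108.6 km, bearing=148.1°
Leg 2: dist=6729.2 km, bearing=197.1°
Leg 3: dist=1825.5 km, bearing=306.7°
Leg 4: dist=17757.4 km, bearing=280.4°
Leg 5: dist=14172.9 km, bearing=166.4°
Leg 6: dist=15380.3 km, bearing=347.2°
Leg 7: dist=5977.0 km, bearing=2.9°
Total: 69950.9 km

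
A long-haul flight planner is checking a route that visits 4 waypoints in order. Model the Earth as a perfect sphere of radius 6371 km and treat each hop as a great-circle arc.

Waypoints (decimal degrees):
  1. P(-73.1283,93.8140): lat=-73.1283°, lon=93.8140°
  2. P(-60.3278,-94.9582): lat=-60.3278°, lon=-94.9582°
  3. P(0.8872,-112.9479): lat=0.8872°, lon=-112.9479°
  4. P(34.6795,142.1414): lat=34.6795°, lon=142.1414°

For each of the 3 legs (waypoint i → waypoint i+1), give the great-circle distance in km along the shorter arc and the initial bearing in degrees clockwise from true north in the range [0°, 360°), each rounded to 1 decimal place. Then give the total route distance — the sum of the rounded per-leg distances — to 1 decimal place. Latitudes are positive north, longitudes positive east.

Leg 1: φ1=-1.2763296, φ2=-1.0529187, Δφ=0.2234109, Δλ=-3.2946964 rad; a=sin²(Δφ/2)+cosφ1·cosφ2·sin²(Δλ/2)=0.1552603878; c=2·atan2(√a, √(1-a))=0.810026520; dist=6371·c=5160.679 ≈ 5160.7 km; running total=5160.7 km
Leg 1 bearing: y=sinΔλ·cosφ2=0.07549630, x=cosφ1·sinφ2-sinφ1·cosφ2·cosΔλ=-0.72036012; θ=atan2(y, x)=174.0170° ≈ 174.0°
Leg 2: φ1=-1.0529187, φ2=0.0154846, Δφ=1.0684033, Δλ=-0.3139795 rad; a=sin²(Δφ/2)+cosφ1·cosφ2·sin²(Δλ/2)=0.2713371039; c=2·atan2(√a, √(1-a))=1.095810557; dist=6371·c=6981.409 ≈ 6981.4 km; running total=12142.1 km
Leg 2 bearing: y=sinΔλ·cosφ2=-0.30880899, x=cosφ1·sinφ2-sinφ1·cosφ2·cosΔλ=0.83396051; θ=atan2(y, x)=-20.3192° <0 so +360° → 339.6808° ≈ 339.7°
Leg 3: φ1=0.0154846, φ2=0.6052715, Δφ=0.5897869, Δλ=4.4521482 rad; a=sin²(Δφ/2)+cosφ1·cosφ2·sin²(Δλ/2)=0.6013827283; c=2·atan2(√a, √(1-a))=1.774977547; dist=6371·c=11308.382 ≈ 11308.4 km; running total=23450.5 km
Leg 3 bearing: y=sinΔλ·cosφ2=-0.79465762, x=cosφ1·sinφ2-sinφ1·cosφ2·cosΔλ=0.57219354; θ=atan2(y, x)=-54.2442° <0 so +360° → 305.7558° ≈ 305.8°

Leg 1: dist=5160.7 km, bearing=174.0°
Leg 2: dist=6981.4 km, bearing=339.7°
Leg 3: dist=11308.4 km, bearing=305.8°
Total: 23450.5 km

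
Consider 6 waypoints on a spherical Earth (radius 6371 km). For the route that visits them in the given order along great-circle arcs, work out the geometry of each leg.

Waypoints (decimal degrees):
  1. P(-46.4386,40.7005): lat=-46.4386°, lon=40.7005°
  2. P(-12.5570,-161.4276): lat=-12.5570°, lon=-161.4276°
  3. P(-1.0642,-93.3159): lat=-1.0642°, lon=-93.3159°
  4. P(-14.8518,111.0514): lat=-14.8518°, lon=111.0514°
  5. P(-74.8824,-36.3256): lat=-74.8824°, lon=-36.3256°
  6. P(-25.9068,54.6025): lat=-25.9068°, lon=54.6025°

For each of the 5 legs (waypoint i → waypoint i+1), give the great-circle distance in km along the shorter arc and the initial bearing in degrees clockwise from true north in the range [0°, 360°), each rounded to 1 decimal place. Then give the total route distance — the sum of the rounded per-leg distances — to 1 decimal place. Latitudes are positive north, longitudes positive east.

Leg 1: φ1=-0.8105065, φ2=-0.2191610, Δφ=0.5913455, Δλ=-3.5278009 rad; a=sin²(Δφ/2)+cosφ1·cosφ2·sin²(Δλ/2)=0.7327796844; c=2·atan2(√a, √(1-a))=2.055062876; dist=6371·c=13092.806 ≈ 13092.8 km; running total=13092.8 km
Leg 1 bearing: y=sinΔλ·cosφ2=0.36766855, x=cosφ1·sinφ2-sinφ1·cosφ2·cosΔλ=-0.80503063; θ=atan2(y, x)=155.4532° ≈ 155.5°
Leg 2: φ1=-0.2191610, φ2=-0.0185738, Δφ=0.2005872, Δλ=1.1887734 rad; a=sin²(Δφ/2)+cosφ1·cosφ2·sin²(Δλ/2)=0.3160719038; c=2·atan2(√a, √(1-a))=1.194093821; dist=6371·c=7607.572 ≈ 7607.6 km; running total=20700.4 km
Leg 2 bearing: y=sinΔλ·cosφ2=0.92775235, x=cosφ1·sinφ2-sinφ1·cosφ2·cosΔλ=0.06290791; θ=atan2(y, x)=86.1209° ≈ 86.1°
Leg 3: φ1=-0.0185738, φ2=-0.2592128, Δφ=-0.2406390, Δλ=3.5668823 rad; a=sin²(Δφ/2)+cosφ1·cosφ2·sin²(Δλ/2)=0.9377874525; c=2·atan2(√a, √(1-a))=2.637420939; dist=6371·c=16803.009 ≈ 16803.0 km; running total=37503.4 km
Leg 3 bearing: y=sinΔλ·cosφ2=-0.39880101, x=cosφ1·sinφ2-sinφ1·cosφ2·cosΔλ=-0.27262858; θ=atan2(y, x)=-124.3573° <0 so +360° → 235.6427° ≈ 235.6°
Leg 4: φ1=-0.2592128, φ2=-1.3069444, Δφ=-1.0477316, Δλ=-2.5722139 rad; a=sin²(Δφ/2)+cosφ1·cosφ2·sin²(Δλ/2)=0.4824343164; c=2·atan2(√a, √(1-a))=1.535657729; dist=6371·c=9783.675 ≈ 9783.7 km; running total=47287.1 km
Leg 4 bearing: y=sinΔλ·cosφ2=-0.14060018, x=cosφ1·sinφ2-sinφ1·cosφ2·cosΔλ=-0.98944296; θ=atan2(y, x)=-171.9124° <0 so +360° → 188.0876° ≈ 188.1°
Leg 5: φ1=-1.3069444, φ2=-0.4521590, Δφ=0.8547855, Δλ=1.5869947 rad; a=sin²(Δφ/2)+cosφ1·cosφ2·sin²(Δλ/2)=0.2910057942; c=2·atan2(√a, √(1-a))=1.139566440; dist=6371·c=7260.178 ≈ 7260.2 km; running total=54547.3 km
Leg 5 bearing: y=sinΔλ·cosφ2=0.89938792, x=cosφ1·sinφ2-sinφ1·cosφ2·cosΔλ=-0.12801191; θ=atan2(y, x)=98.1006° ≈ 98.1°

Leg 1: dist=13092.8 km, bearing=155.5°
Leg 2: dist=7607.6 km, bearing=86.1°
Leg 3: dist=16803.0 km, bearing=235.6°
Leg 4: dist=9783.7 km, bearing=188.1°
Leg 5: dist=7260.2 km, bearing=98.1°
Total: 54547.3 km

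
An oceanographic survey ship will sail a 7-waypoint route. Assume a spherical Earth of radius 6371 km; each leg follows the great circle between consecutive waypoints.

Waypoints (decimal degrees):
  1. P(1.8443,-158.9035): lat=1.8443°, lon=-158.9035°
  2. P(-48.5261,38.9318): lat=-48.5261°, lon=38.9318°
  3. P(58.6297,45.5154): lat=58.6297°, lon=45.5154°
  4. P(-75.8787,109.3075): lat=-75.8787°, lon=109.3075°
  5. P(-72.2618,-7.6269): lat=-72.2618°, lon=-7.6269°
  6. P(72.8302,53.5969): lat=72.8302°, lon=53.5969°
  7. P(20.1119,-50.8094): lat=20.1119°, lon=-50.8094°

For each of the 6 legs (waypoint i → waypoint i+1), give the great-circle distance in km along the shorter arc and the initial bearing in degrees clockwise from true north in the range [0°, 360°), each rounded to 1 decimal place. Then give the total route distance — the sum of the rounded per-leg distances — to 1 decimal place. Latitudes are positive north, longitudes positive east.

Leg 1: φ1=0.0321891, φ2=-0.8469402, Δφ=-0.8791293, Δλ=3.4528774 rad; a=sin²(Δφ/2)+cosφ1·cosφ2·sin²(Δλ/2)=0.8271187209; c=2·atan2(√a, √(1-a))=2.283970218; dist=6371·c=14551.174 ≈ 14551.2 km; running total=14551.2 km
Leg 1 bearing: y=sinΔλ·cosφ2=-0.20284398, x=cosφ1·sinφ2-sinφ1·cosφ2·cosΔλ=-0.72857923; θ=atan2(y, x)=-164.4422° <0 so +360° → 195.5578° ≈ 195.6°
Leg 2: φ1=-0.8469402, φ2=1.0232813, Δφ=1.8702215, Δλ=0.1149055 rad; a=sin²(Δφ/2)+cosφ1·cosφ2·sin²(Δλ/2)=0.6486222537; c=2·atan2(√a, √(1-a))=1.872601746; dist=6371·c=11930.346 ≈ 11930.3 km; running total=26481.5 km
Leg 2 bearing: y=sinΔλ·cosφ2=0.05968448, x=cosφ1·sinφ2-sinφ1·cosφ2·cosΔλ=0.95293413; θ=atan2(y, x)=3.5839° ≈ 3.6°
Leg 3: φ1=1.0232813, φ2=-1.3243331, Δφ=-2.3476145, Δλ=1.1133822 rad; a=sin²(Δφ/2)+cosφ1·cosφ2·sin²(Δλ/2)=0.8859650118; c=2·atan2(√a, √(1-a))=2.452667932; dist=6371·c=15625.947 ≈ 15625.9 km; running total=42107.4 km
Leg 3 bearing: y=sinΔλ·cosφ2=0.21889425, x=cosφ1·sinφ2-sinφ1·cosφ2·cosΔλ=-0.59683276; θ=atan2(y, x)=159.8590° ≈ 159.9°
Leg 4: φ1=-1.3243331, φ2=-1.2612063, Δφ=0.0631268, Δλ=-2.0408903 rad; a=sin²(Δφ/2)+cosφ1·cosφ2·sin²(Δλ/2)=0.0549966970; c=2·atan2(√a, √(1-a))=0.473436669; dist=6371·c=3016.265 ≈ 3016.3 km; running total=45123.7 km
Leg 4 bearing: y=sinΔλ·cosφ2=-0.27161949, x=cosφ1·sinφ2-sinφ1·cosφ2·cosΔλ=-0.36621181; θ=atan2(y, x)=-143.4357° <0 so +360° → 216.5643° ≈ 216.6°
Leg 5: φ1=-1.2612063, φ2=1.2711268, Δφ=2.5323331, Δλ=1.0685569 rad; a=sin²(Δφ/2)+cosφ1·cosφ2·sin²(Δλ/2)=0.9333577451; c=2·atan2(√a, √(1-a))=2.619375705; dist=6371·c=16688.043 ≈ 16688.0 km; running total=61811.7 km
Leg 5 bearing: y=sinΔλ·cosφ2=0.25874872, x=cosφ1·sinφ2-sinφ1·cosφ2·cosΔλ=0.42644268; θ=atan2(y, x)=31.2477° ≈ 31.2°
Leg 6: φ1=1.2711268, φ2=0.3510189, Δφ=-0.9201079, Δλ=-1.8222337 rad; a=sin²(Δφ/2)+cosφ1·cosφ2·sin²(Δλ/2)=0.3702183806; c=2·atan2(√a, √(1-a))=1.308226413; dist=6371·c=8334.710 ≈ 8334.7 km; running total=70146.4 km
Leg 6 bearing: y=sinΔλ·cosφ2=-0.90949604, x=cosφ1·sinφ2-sinφ1·cosφ2·cosΔλ=0.32472122; θ=atan2(y, x)=-70.3517° <0 so +360° → 289.6483° ≈ 289.6°

Leg 1: dist=14551.2 km, bearing=195.6°
Leg 2: dist=11930.3 km, bearing=3.6°
Leg 3: dist=15625.9 km, bearing=159.9°
Leg 4: dist=3016.3 km, bearing=216.6°
Leg 5: dist=16688.0 km, bearing=31.2°
Leg 6: dist=8334.7 km, bearing=289.6°
Total: 70146.4 km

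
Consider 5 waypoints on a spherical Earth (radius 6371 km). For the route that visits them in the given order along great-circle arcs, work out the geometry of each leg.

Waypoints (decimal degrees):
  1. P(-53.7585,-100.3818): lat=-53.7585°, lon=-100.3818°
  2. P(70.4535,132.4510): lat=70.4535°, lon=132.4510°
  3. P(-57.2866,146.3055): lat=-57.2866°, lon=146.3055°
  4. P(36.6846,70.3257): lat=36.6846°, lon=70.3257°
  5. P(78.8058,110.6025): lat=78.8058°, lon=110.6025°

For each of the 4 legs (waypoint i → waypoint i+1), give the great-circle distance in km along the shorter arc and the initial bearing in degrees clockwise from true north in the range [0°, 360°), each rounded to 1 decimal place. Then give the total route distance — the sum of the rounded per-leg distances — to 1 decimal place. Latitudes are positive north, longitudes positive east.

Leg 1: φ1=-0.9382628, φ2=1.2296455, Δφ=2.1679084, Δλ=4.0636990 rad; a=sin²(Δφ/2)+cosφ1·cosφ2·sin²(Δλ/2)=0.9397744223; c=2·atan2(√a, √(1-a))=2.645709508; dist=6371·c=16855.815 ≈ 16855.8 km; running total=16855.8 km
Leg 1 bearing: y=sinΔλ·cosφ2=-0.26661219, x=cosφ1·sinφ2-sinφ1·cosφ2·cosΔλ=0.39409615; θ=atan2(y, x)=-34.0790° <0 so +360° → 325.9210° ≈ 325.9°
Leg 2: φ1=1.2296455, φ2=-0.9998398, Δφ=-2.2294853, Δλ=0.2418066 rad; a=sin²(Δφ/2)+cosφ1·cosφ2·sin²(Δλ/2)=0.8086705551; c=2·atan2(√a, √(1-a))=2.236154709; dist=6371·c=14246.542 ≈ 14246.5 km; running total=31102.3 km
Leg 2 bearing: y=sinΔλ·cosφ2=0.12941150, x=cosφ1·sinφ2-sinφ1·cosφ2·cosΔλ=-0.77597849; θ=atan2(y, x)=170.5318° ≈ 170.5°
Leg 3: φ1=-0.9998398, φ2=0.6402671, Δφ=1.6401068, Δλ=-1.3260977 rad; a=sin²(Δφ/2)+cosφ1·cosφ2·sin²(Δλ/2)=0.6988274422; c=2·atan2(√a, √(1-a))=1.979755866; dist=6371·c=12613.025 ≈ 12613.0 km; running total=43715.3 km
Leg 3 bearing: y=sinΔλ·cosφ2=-0.77804687, x=cosφ1·sinφ2-sinφ1·cosφ2·cosΔλ=0.48632671; θ=atan2(y, x)=-57.9921° <0 so +360° → 302.0079° ≈ 302.0°
Leg 4: φ1=0.6402671, φ2=1.3754207, Δφ=0.7351536, Δλ=0.7029628 rad; a=sin²(Δφ/2)+cosφ1·cosφ2·sin²(Δλ/2)=0.1475901193; c=2·atan2(√a, √(1-a))=0.788627290; dist=6371·c=5024.344 ≈ 5024.3 km; running total=48739.6 km
Leg 4 bearing: y=sinΔλ·cosφ2=0.12550460, x=cosφ1·sinφ2-sinφ1·cosφ2·cosΔλ=0.69819603; θ=atan2(y, x)=10.1904° ≈ 10.2°

Leg 1: dist=16855.8 km, bearing=325.9°
Leg 2: dist=14246.5 km, bearing=170.5°
Leg 3: dist=12613.0 km, bearing=302.0°
Leg 4: dist=5024.3 km, bearing=10.2°
Total: 48739.6 km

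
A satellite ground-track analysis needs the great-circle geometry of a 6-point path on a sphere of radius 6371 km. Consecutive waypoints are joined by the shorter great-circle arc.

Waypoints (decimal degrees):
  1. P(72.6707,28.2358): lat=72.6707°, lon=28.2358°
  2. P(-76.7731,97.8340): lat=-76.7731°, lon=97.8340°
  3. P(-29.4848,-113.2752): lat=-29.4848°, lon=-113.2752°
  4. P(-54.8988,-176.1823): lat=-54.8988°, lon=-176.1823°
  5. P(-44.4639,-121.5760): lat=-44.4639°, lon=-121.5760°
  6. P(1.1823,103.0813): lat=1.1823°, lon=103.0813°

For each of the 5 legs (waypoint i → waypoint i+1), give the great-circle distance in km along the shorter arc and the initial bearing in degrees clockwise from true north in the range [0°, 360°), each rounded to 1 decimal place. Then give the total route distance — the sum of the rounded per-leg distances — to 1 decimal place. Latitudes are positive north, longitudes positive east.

Leg 1: φ1=1.2683430, φ2=-1.3399434, Δφ=-2.6082864, Δλ=1.2147177 rad; a=sin²(Δφ/2)+cosφ1·cosφ2·sin²(Δλ/2)=0.9527629805; c=2·atan2(√a, √(1-a))=2.703414037; dist=6371·c=17223.451 ≈ 17223.5 km; running total=17223.5 km
Leg 1 bearing: y=sinΔλ·cosφ2=0.21445505, x=cosφ1·sinφ2-sinφ1·cosφ2·cosΔλ=-0.36610349; θ=atan2(y, x)=149.6392° ≈ 149.6°
Leg 2: φ1=-1.3399434, φ2=-0.5146068, Δφ=0.8253365, Δλ=-3.6845506 rad; a=sin²(Δφ/2)+cosφ1·cosφ2·sin²(Δλ/2)=0.3456971049; c=2·atan2(√a, √(1-a))=1.257069397; dist=6371·c=8008.789 ≈ 8008.8 km; running total=25232.3 km
Leg 2 bearing: y=sinΔλ·cosφ2=0.44975486, x=cosφ1·sinφ2-sinφ1·cosφ2·cosΔλ=-0.83814261; θ=atan2(y, x)=151.7816° ≈ 151.8°
Leg 3: φ1=-0.5146068, φ2=-0.9581648, Δφ=-0.4435580, Δλ=-1.0979360 rad; a=sin²(Δφ/2)+cosφ1·cosφ2·sin²(Δλ/2)=0.1846756371; c=2·atan2(√a, √(1-a))=0.888407486; dist=6371·c=5660.044 ≈ 5660.0 km; running total=30892.3 km
Leg 3 bearing: y=sinΔλ·cosφ2=-0.51192475, x=cosφ1·sinφ2-sinφ1·cosφ2·cosΔλ=-0.58327972; θ=atan2(y, x)=-138.7277° <0 so +360° → 221.2723° ≈ 221.3°
Leg 4: φ1=-0.9581648, φ2=-0.7760415, Δφ=0.1821234, Δλ=0.9530597 rad; a=sin²(Δφ/2)+cosφ1·cosφ2·sin²(Δλ/2)=0.0946168813; c=2·atan2(√a, √(1-a))=0.625336416; dist=6371·c=3984.018 ≈ 3984.0 km; running total=34876.3 km
Leg 4 bearing: y=sinΔλ·cosφ2=0.58179558, x=cosφ1·sinφ2-sinφ1·cosφ2·cosΔλ=-0.06459110; θ=atan2(y, x)=96.3351° ≈ 96.3°
Leg 5: φ1=-0.7760415, φ2=0.0206350, Δφ=0.7966765, Δλ=3.9210096 rad; a=sin²(Δφ/2)+cosφ1·cosφ2·sin²(Δλ/2)=0.7610053643; c=2·atan2(√a, √(1-a))=2.120002994; dist=6371·c=13506.539 ≈ 13506.5 km; running total=48382.8 km
Leg 5 bearing: y=sinΔλ·cosφ2=-0.70271514, x=cosφ1·sinφ2-sinφ1·cosφ2·cosΔλ=-0.48342137; θ=atan2(y, x)=-124.5254° <0 so +360° → 235.4746° ≈ 235.5°

Leg 1: dist=17223.5 km, bearing=149.6°
Leg 2: dist=8008.8 km, bearing=151.8°
Leg 3: dist=5660.0 km, bearing=221.3°
Leg 4: dist=3984.0 km, bearing=96.3°
Leg 5: dist=13506.5 km, bearing=235.5°
Total: 48382.8 km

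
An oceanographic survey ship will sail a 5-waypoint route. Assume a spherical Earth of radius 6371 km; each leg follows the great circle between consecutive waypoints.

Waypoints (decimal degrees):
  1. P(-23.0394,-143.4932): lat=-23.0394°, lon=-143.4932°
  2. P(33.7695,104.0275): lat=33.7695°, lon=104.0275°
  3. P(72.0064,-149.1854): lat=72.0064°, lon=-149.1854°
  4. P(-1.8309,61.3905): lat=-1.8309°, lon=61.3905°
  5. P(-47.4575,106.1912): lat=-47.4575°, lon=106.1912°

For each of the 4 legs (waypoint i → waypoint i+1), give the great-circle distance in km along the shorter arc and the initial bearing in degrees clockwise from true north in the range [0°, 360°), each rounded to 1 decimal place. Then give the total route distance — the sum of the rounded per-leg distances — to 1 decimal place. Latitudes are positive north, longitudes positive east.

Leg 1: dist=13417.4 km, bearing=296.7°
Leg 2: dist=7001.6 km, bearing=19.4°
Leg 3: dist=11923.4 km, bearing=327.8°
Leg 4: dist=6649.2 km, bearing=146.5°
Total: 38991.6 km

Leg 1: φ1=-0.4021134, φ2=0.5893890, Δφ=0.9915023, Δλ=4.3200512 rad; a=sin²(Δφ/2)+cosφ1·cosφ2·sin²(Δλ/2)=0.7550142665; c=2·atan2(√a, √(1-a))=2.106014288; dist=6371·c=13417.417 ≈ 13417.4 km; running total=13417.4 km
Leg 1 bearing: y=sinΔλ·cosφ2=-0.76811790, x=cosφ1·sinφ2-sinφ1·cosφ2·cosΔλ=0.38712502; θ=atan2(y, x)=-63.2523° <0 so +360° → 296.7477° ≈ 296.7°
Leg 2: φ1=0.5893890, φ2=1.2567488, Δφ=0.6673598, Δλ=-4.4193988 rad; a=sin²(Δφ/2)+cosφ1·cosφ2·sin²(Δλ/2)=0.2727492896; c=2·atan2(√a, √(1-a))=1.098983925; dist=6371·c=7001.627 ≈ 7001.6 km; running total=20419.0 km
Leg 2 bearing: y=sinΔλ·cosφ2=0.29574639, x=cosφ1·sinφ2-sinφ1·cosφ2·cosΔλ=0.84021577; θ=atan2(y, x)=19.3915° ≈ 19.4°
Leg 3: φ1=1.2567488, φ2=-0.0319552, Δφ=-1.2887040, Δλ=3.6752428 rad; a=sin²(Δφ/2)+cosφ1·cosφ2·sin²(Δλ/2)=0.6481049881; c=2·atan2(√a, √(1-a))=1.871518425; dist=6371·c=11923.444 ≈ 11923.4 km; running total=32342.4 km
Leg 3 bearing: y=sinΔλ·cosφ2=-0.50841963, x=cosφ1·sinφ2-sinφ1·cosφ2·cosΔλ=0.80855991; θ=atan2(y, x)=-32.1615° <0 so +360° → 327.8385° ≈ 327.8°
Leg 4: φ1=-0.0319552, φ2=-0.8282896, Δφ=-0.7963344, Δλ=0.7819197 rad; a=sin²(Δφ/2)+cosφ1·cosφ2·sin²(Δλ/2)=0.2484719722; c=2·atan2(√a, √(1-a))=1.043665113; dist=6371·c=6649.190 ≈ 6649.2 km; running total=38991.6 km
Leg 4 bearing: y=sinΔλ·cosφ2=0.47643506, x=cosφ1·sinφ2-sinφ1·cosφ2·cosΔλ=-0.72107159; θ=atan2(y, x)=146.5460° ≈ 146.5°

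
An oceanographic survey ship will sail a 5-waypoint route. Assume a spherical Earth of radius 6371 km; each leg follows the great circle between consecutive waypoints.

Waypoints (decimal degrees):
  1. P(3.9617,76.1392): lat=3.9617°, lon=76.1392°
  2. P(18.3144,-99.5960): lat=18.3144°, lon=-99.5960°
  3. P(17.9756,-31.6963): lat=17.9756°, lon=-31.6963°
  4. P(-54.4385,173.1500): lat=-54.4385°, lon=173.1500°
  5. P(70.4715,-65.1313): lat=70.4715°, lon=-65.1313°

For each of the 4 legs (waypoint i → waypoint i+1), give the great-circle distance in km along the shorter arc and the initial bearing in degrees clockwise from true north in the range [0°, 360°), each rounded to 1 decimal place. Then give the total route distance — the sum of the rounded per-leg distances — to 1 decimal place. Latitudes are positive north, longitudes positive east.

Leg 1: dist=17494.4 km, bearing=349.4°
Leg 2: dist=7128.2 km, bearing=78.4°
Leg 3: dist=15439.9 km, bearing=201.8°
Leg 4: dist=16716.1 km, bearing=35.1°
Total: 56778.6 km

Leg 1: φ1=0.0691447, φ2=0.3196466, Δφ=0.2505019, Δλ=-3.0671579 rad; a=sin²(Δφ/2)+cosφ1·cosφ2·sin²(Δλ/2)=0.9613727356; c=2·atan2(√a, √(1-a))=2.745940648; dist=6371·c=17494.388 ≈ 17494.4 km; running total=17494.4 km
Leg 1 bearing: y=sinΔλ·cosφ2=-0.07059919, x=cosφ1·sinφ2-sinφ1·cosφ2·cosΔλ=0.37888857; θ=atan2(y, x)=-10.5550° <0 so +360° → 349.4450° ≈ 349.4°
Leg 2: φ1=0.3196466, φ2=0.3137334, Δφ=-0.0059132, Δλ=1.1850733 rad; a=sin²(Δφ/2)+cosφ1·cosφ2·sin²(Δλ/2)=0.2816434970; c=2·atan2(√a, √(1-a))=1.118854744; dist=6371·c=7128.224 ≈ 7128.2 km; running total=24622.6 km
Leg 2 bearing: y=sinΔλ·cosφ2=0.88130107, x=cosφ1·sinφ2-sinφ1·cosφ2·cosΔλ=0.18052750; θ=atan2(y, x)=78.4236° ≈ 78.4°
Leg 3: φ1=0.3137334, φ2=-0.9501311, Δφ=-1.2638645, Δλ=3.5752424 rad; a=sin²(Δφ/2)+cosφ1·cosφ2·sin²(Δλ/2)=0.8765188675; c=2·atan2(√a, √(1-a))=2.423463067; dist=6371·c=15439.883 ≈ 15439.9 km; running total=40062.5 km
Leg 3 bearing: y=sinΔλ·cosφ2=-0.24437001, x=cosφ1·sinφ2-sinφ1·cosφ2·cosΔλ=-0.61091527; θ=atan2(y, x)=-158.1983° <0 so +360° → 201.8017° ≈ 201.8°
Leg 4: φ1=-0.9501311, φ2=1.2299597, Δφ=2.1800908, Δλ=-4.1587932 rad; a=sin²(Δφ/2)+cosφ1·cosφ2·sin²(Δλ/2)=0.9344525902; c=2·atan2(√a, √(1-a))=2.623782482; dist=6371·c=16716.118 ≈ 16716.1 km; running total=56778.6 km
Leg 4 bearing: y=sinΔλ·cosφ2=0.28434814, x=cosφ1·sinφ2-sinφ1·cosφ2·cosΔλ=0.40515420; θ=atan2(y, x)=35.0622° ≈ 35.1°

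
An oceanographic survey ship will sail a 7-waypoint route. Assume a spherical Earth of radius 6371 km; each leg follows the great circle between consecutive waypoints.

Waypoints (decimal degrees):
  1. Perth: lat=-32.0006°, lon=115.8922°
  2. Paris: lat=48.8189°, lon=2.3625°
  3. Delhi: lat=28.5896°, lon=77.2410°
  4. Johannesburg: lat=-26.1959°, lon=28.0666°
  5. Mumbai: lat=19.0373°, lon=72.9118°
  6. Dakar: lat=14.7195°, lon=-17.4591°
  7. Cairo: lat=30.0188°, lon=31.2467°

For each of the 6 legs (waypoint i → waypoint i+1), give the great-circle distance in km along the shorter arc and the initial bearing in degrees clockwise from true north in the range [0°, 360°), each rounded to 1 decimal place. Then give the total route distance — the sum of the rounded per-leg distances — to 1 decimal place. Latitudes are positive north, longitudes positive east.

Leg 1: dist=14282.4 km, bearing=309.6°
Leg 2: dist=6590.6 km, bearing=80.4°
Leg 3: dist=8040.7 km, bearing=225.5°
Leg 4: dist=6980.8 km, bearing=48.6°
Leg 5: dist=9516.7 km, bearing=284.1°
Leg 6: dist=5245.6 km, bearing=62.5°
Total: 50656.8 km

Leg 1: φ1=-0.5585158, φ2=0.8520505, Δφ=1.4105664, Δλ=-1.9814671 rad; a=sin²(Δφ/2)+cosφ1·cosφ2·sin²(Δλ/2)=0.8108811678; c=2·atan2(√a, √(1-a))=2.241787182; dist=6371·c=14282.426 ≈ 14282.4 km; running total=14282.4 km
Leg 1 bearing: y=sinΔλ·cosφ2=-0.60369398, x=cosφ1·sinφ2-sinφ1·cosφ2·cosΔλ=0.49896410; θ=atan2(y, x)=-50.4256° <0 so +360° → 309.5744° ≈ 309.6°
Leg 2: φ1=0.8520505, φ2=0.4989827, Δφ=-0.3530679, Δλ=1.3068764 rad; a=sin²(Δφ/2)+cosφ1·cosφ2·sin²(Δλ/2)=0.2445095062; c=2·atan2(√a, √(1-a))=1.034470698; dist=6371·c=6590.613 ≈ 6590.6 km; running total=20873.0 km
Leg 2 bearing: y=sinΔλ·cosφ2=0.84766651, x=cosφ1·sinφ2-sinφ1·cosφ2·cosΔλ=0.14268816; θ=atan2(y, x)=80.4449° ≈ 80.4°
Leg 3: φ1=0.4989827, φ2=-0.4572047, Δφ=-0.9561874, Δλ=-0.8582552 rad; a=sin²(Δφ/2)+cosφ1·cosφ2·sin²(Δλ/2)=0.3480792884; c=2·atan2(√a, √(1-a))=1.262074203; dist=6371·c=8040.675 ≈ 8040.7 km; running total=28913.7 km
Leg 3 bearing: y=sinΔλ·cosφ2=-0.67898203, x=cosφ1·sinφ2-sinφ1·cosφ2·cosΔλ=-0.66832910; θ=atan2(y, x)=-134.5470° <0 so +360° → 225.4530° ≈ 225.5°
Leg 4: φ1=-0.4572047, φ2=0.3322636, Δφ=0.7894683, Δλ=0.7826964 rad; a=sin²(Δφ/2)+cosφ1·cosφ2·sin²(Δλ/2)=0.2712974586; c=2·atan2(√a, √(1-a))=1.095721394; dist=6371·c=6980.841 ≈ 6980.8 km; running total=35894.5 km
Leg 4 bearing: y=sinΔλ·cosφ2=0.66662420, x=cosφ1·sinφ2-sinφ1·cosφ2·cosΔλ=0.58855142; θ=atan2(y, x)=48.5593° ≈ 48.6°
Leg 5: φ1=0.3322636, φ2=0.2569037, Δφ=-0.0753598, Δλ=-1.5772698 rad; a=sin²(Δφ/2)+cosφ1·cosφ2·sin²(Δλ/2)=0.4615197198; c=2·atan2(√a, √(1-a))=1.493759591; dist=6371·c=9516.742 ≈ 9516.7 km; running total=45411.2 km
Leg 5 bearing: y=sinΔλ·cosφ2=-0.96716107, x=cosφ1·sinφ2-sinφ1·cosφ2·cosΔλ=0.24223241; θ=atan2(y, x)=-75.9391° <0 so +360° → 284.0609° ≈ 284.1°
Leg 6: φ1=0.2569037, φ2=0.5239269, Δφ=0.2670232, Δλ=0.8500766 rad; a=sin²(Δφ/2)+cosφ1·cosφ2·sin²(Δλ/2)=0.1601164557; c=2·atan2(√a, √(1-a))=0.823351304; dist=6371·c=5245.571 ≈ 5245.6 km; running total=50656.8 km
Leg 6 bearing: y=sinΔλ·cosφ2=0.65054838, x=cosφ1·sinφ2-sinφ1·cosφ2·cosΔλ=0.33867906; θ=atan2(y, x)=62.4983° ≈ 62.5°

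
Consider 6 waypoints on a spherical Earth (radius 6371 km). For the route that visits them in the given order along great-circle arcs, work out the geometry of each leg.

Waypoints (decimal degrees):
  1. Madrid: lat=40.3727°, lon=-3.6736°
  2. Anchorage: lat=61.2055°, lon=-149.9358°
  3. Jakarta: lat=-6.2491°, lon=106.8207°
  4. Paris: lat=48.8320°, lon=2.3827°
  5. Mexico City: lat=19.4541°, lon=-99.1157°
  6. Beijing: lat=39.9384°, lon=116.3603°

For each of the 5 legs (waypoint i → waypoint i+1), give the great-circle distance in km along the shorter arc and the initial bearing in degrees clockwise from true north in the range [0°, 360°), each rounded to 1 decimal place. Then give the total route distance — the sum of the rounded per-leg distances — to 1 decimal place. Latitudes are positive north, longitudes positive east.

Leg 1: dist=8315.3 km, bearing=343.9°
Leg 2: dist=11323.5 km, bearing=278.6°
Leg 3: dist=11585.1 km, bearing=318.9°
Leg 4: dist=9196.3 km, bearing=291.3°
Leg 5: dist=12456.1 km, bearing=331.3°
Total: 52876.3 km

Leg 1: φ1=0.7046365, φ2=1.0682375, Δφ=0.3636010, Δλ=-2.5527570 rad; a=sin²(Δφ/2)+cosφ1·cosφ2·sin²(Δλ/2)=0.3687472729; c=2·atan2(√a, √(1-a))=1.305178525; dist=6371·c=8315.292 ≈ 8315.3 km; running total=8315.3 km
Leg 1 bearing: y=sinΔλ·cosφ2=-0.26751598, x=cosφ1·sinφ2-sinφ1·cosφ2·cosΔλ=0.92710630; θ=atan2(y, x)=-16.0955° <0 so +360° → 343.9045° ≈ 343.9°
Leg 2: φ1=1.0682375, φ2=-0.1090674, Δφ=-1.1773049, Δλ=4.4812463 rad; a=sin²(Δφ/2)+cosφ1·cosφ2·sin²(Δλ/2)=0.6025410556; c=2·atan2(√a, √(1-a))=1.777343928; dist=6371·c=11323.458 ≈ 11323.5 km; running total=19638.8 km
Leg 2 bearing: y=sinΔλ·cosφ2=-0.96762133, x=cosφ1·sinφ2-sinφ1·cosφ2·cosΔλ=0.14714039; θ=atan2(y, x)=-81.3536° <0 so +360° → 278.6464° ≈ 278.6°
Leg 3: φ1=-0.1090674, φ2=0.8522792, Δφ=0.9613466, Δλ=-1.8227870 rad; a=sin²(Δφ/2)+cosφ1·cosφ2·sin²(Δλ/2)=0.6225469040; c=2·atan2(√a, √(1-a))=1.818412777; dist=6371·c=11585.108 ≈ 11585.1 km; running total=31223.9 km
Leg 3 bearing: y=sinΔλ·cosφ2=-0.63747968, x=cosφ1·sinφ2-sinφ1·cosφ2·cosΔλ=0.73044417; θ=atan2(y, x)=-41.1121° <0 so +360° → 318.8879° ≈ 318.9°
Leg 4: φ1=0.8522792, φ2=0.3395381, Δφ=-0.5127411, Δλ=-1.7714813 rad; a=sin²(Δφ/2)+cosφ1·cosφ2·sin²(Δλ/2)=0.4365063770; c=2·atan2(√a, √(1-a))=1.443465286; dist=6371·c=9196.317 ≈ 9196.3 km; running total=40420.2 km
Leg 4 bearing: y=sinΔλ·cosφ2=-0.92398468, x=cosφ1·sinφ2-sinφ1·cosφ2·cosΔλ=0.36073057; θ=atan2(y, x)=-68.6740° <0 so +360° → 291.3260° ≈ 291.3°
Leg 5: φ1=0.3395381, φ2=0.6970566, Δφ=0.3575185, Δλ=3.7607657 rad; a=sin²(Δφ/2)+cosφ1·cosφ2·sin²(Δλ/2)=0.6874713188; c=2·atan2(√a, √(1-a))=1.955131224; dist=6371·c=12456.141 ≈ 12456.1 km; running total=52876.3 km
Leg 5 bearing: y=sinΔλ·cosφ2=-0.44498382, x=cosφ1·sinφ2-sinφ1·cosφ2·cosΔλ=0.81326959; θ=atan2(y, x)=-28.6855° <0 so +360° → 331.3145° ≈ 331.3°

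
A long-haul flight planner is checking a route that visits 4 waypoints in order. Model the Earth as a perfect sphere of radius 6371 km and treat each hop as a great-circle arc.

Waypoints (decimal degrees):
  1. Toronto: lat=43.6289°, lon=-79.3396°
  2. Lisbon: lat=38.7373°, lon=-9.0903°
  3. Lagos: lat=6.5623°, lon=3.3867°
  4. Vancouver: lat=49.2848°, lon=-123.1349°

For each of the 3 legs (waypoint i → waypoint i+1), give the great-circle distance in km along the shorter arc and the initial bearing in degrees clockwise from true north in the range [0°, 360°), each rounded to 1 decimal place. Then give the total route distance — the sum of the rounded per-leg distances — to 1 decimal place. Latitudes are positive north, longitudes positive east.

Leg 1: φ1=0.7614680, φ2=0.6760934, Δφ=-0.0853745, Δλ=1.2260816 rad; a=sin²(Δφ/2)+cosφ1·cosφ2·sin²(Δλ/2)=0.1887237807; c=2·atan2(√a, √(1-a))=0.898796261; dist=6371·c=5726.231 ≈ 5726.2 km; running total=5726.2 km
Leg 1 bearing: y=sinΔλ·cosφ2=0.73413591, x=cosφ1·sinφ2-sinφ1·cosφ2·cosΔλ=0.27105890; θ=atan2(y, x)=69.7348° ≈ 69.7°
Leg 2: φ1=0.6760934, φ2=0.1145337, Δφ=-0.5615597, Δλ=0.2177647 rad; a=sin²(Δφ/2)+cosφ1·cosφ2·sin²(Δλ/2)=0.0859378299; c=2·atan2(√a, √(1-a))=0.595043100; dist=6371·c=3791.020 ≈ 3791.0 km; running total=9517.2 km
Leg 2 bearing: y=sinΔλ·cosφ2=0.21463218, x=cosφ1·sinφ2-sinφ1·cosφ2·cosΔλ=-0.51782536; θ=atan2(y, x)=157.4866° ≈ 157.5°
Leg 3: φ1=0.1145337, φ2=0.8601820, Δφ=0.7456483, Δλ=-2.2082185 rad; a=sin²(Δφ/2)+cosφ1·cosφ2·sin²(Δλ/2)=0.6495171856; c=2·atan2(√a, √(1-a))=1.874476888; dist=6371·c=11942.292 ≈ 11942.3 km; running total=21459.5 km
Leg 3 bearing: y=sinΔλ·cosφ2=-0.52420912, x=cosφ1·sinφ2-sinφ1·cosφ2·cosΔλ=0.79736017; θ=atan2(y, x)=-33.3222° <0 so +360° → 326.6778° ≈ 326.7°

Leg 1: dist=5726.2 km, bearing=69.7°
Leg 2: dist=3791.0 km, bearing=157.5°
Leg 3: dist=11942.3 km, bearing=326.7°
Total: 21459.5 km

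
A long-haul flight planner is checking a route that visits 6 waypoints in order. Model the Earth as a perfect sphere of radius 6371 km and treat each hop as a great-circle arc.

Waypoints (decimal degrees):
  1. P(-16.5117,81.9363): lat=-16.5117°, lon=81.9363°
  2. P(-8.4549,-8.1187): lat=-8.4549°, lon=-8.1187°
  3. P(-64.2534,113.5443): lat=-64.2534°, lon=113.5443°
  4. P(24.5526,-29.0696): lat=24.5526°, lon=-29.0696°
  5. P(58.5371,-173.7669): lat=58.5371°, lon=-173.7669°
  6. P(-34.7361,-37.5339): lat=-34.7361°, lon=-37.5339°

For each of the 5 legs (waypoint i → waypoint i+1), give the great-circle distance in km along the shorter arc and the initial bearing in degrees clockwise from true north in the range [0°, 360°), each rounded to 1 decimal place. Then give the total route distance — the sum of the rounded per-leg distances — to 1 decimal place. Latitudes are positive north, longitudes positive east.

Leg 1: φ1=-0.2881835, φ2=-0.1475658, Δφ=0.1406177, Δλ=-1.5717563 rad; a=sin²(Δφ/2)+cosφ1·cosφ2·sin²(Δλ/2)=0.4795612665; c=2·atan2(√a, √(1-a))=1.529907467; dist=6371·c=9747.040 ≈ 9747.0 km; running total=9747.0 km
Leg 1 bearing: y=sinΔλ·cosφ2=-0.98913145, x=cosφ1·sinφ2-sinφ1·cosφ2·cosΔλ=-0.14123743; θ=atan2(y, x)=-98.1263° <0 so +360° → 261.8737° ≈ 261.9°
Leg 2: φ1=-0.1475658, φ2=-1.1214334, Δφ=-0.9738675, Δλ=2.1234199 rad; a=sin²(Δφ/2)+cosφ1·cosφ2·sin²(Δλ/2)=0.5465547338; c=2·atan2(√a, √(1-a))=1.664040855; dist=6371·c=10601.604 ≈ 10601.6 km; running total=20348.6 km
Leg 2 bearing: y=sinΔλ·cosφ2=0.36973270, x=cosφ1·sinφ2-sinφ1·cosφ2·cosΔλ=-0.92446112; θ=atan2(y, x)=158.2014° ≈ 158.2°
Leg 3: φ1=-1.1214334, φ2=0.4285237, Δφ=1.5499571, Δλ=-2.4890821 rad; a=sin²(Δφ/2)+cosφ1·cosφ2·sin²(Δλ/2)=0.8441095742; c=2·atan2(√a, √(1-a))=2.329827868; dist=6371·c=14843.333 ≈ 14843.3 km; running total=35191.9 km
Leg 3 bearing: y=sinΔλ·cosφ2=-0.55228171, x=cosφ1·sinφ2-sinφ1·cosφ2·cosΔλ=-0.47046713; θ=atan2(y, x)=-130.4264° <0 so +360° → 229.5736° ≈ 229.6°
Leg 4: φ1=0.4285237, φ2=1.0216651, Δφ=0.5931414, Δλ=-2.5254443 rad; a=sin²(Δφ/2)+cosφ1·cosφ2·sin²(Δλ/2)=0.5165066587; c=2·atan2(√a, √(1-a))=1.603815644; dist=6371·c=10217.909 ≈ 10217.9 km; running total=45409.8 km
Leg 4 bearing: y=sinΔλ·cosφ2=-0.30163075, x=cosφ1·sinφ2-sinφ1·cosφ2·cosΔλ=0.95285309; θ=atan2(y, x)=-17.5655° <0 so +360° → 342.4345° ≈ 342.4°
Leg 5: φ1=1.0216651, φ2=-0.6062593, Δφ=-1.6279244, Δλ=2.3777144 rad; a=sin²(Δφ/2)+cosφ1·cosφ2·sin²(Δλ/2)=0.8978893967; c=2·atan2(√a, √(1-a))=2.491088835; dist=6371·c=15870.727 ≈ 15870.7 km; running total=61280.5 km
Leg 5 bearing: y=sinΔλ·cosφ2=0.56845130, x=cosφ1·sinφ2-sinφ1·cosφ2·cosΔλ=0.20880429; θ=atan2(y, x)=69.8306° ≈ 69.8°

Leg 1: dist=9747.0 km, bearing=261.9°
Leg 2: dist=10601.6 km, bearing=158.2°
Leg 3: dist=14843.3 km, bearing=229.6°
Leg 4: dist=10217.9 km, bearing=342.4°
Leg 5: dist=15870.7 km, bearing=69.8°
Total: 61280.5 km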